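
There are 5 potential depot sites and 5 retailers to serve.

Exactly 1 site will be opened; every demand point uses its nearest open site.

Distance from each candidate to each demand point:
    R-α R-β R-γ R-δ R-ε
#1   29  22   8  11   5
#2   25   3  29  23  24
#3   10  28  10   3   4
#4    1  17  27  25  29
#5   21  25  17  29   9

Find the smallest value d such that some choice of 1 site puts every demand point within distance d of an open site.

Open {#3}.
  Farthest demand point is R-β at distance 28 (to #3); all others are ≤ 28.
With {#1} the worst case is 29.
With {#2} the worst case is 29.
No size-1 selection achieves below 28.

28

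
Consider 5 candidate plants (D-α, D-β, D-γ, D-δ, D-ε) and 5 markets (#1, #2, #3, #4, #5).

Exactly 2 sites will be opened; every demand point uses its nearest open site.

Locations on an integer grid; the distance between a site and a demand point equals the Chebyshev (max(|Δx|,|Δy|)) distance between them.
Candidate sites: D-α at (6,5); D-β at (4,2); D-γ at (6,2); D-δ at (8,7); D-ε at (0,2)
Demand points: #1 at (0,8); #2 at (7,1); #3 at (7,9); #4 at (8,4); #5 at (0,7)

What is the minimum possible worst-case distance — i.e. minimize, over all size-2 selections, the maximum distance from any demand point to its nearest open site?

Open {D-α, D-β}.
  Farthest demand point is #1 at distance 6 (to D-α); all others are ≤ 6.
With {D-α, D-γ} the worst case is 6.
With {D-α, D-δ} the worst case is 6.
No size-2 selection achieves below 6.

6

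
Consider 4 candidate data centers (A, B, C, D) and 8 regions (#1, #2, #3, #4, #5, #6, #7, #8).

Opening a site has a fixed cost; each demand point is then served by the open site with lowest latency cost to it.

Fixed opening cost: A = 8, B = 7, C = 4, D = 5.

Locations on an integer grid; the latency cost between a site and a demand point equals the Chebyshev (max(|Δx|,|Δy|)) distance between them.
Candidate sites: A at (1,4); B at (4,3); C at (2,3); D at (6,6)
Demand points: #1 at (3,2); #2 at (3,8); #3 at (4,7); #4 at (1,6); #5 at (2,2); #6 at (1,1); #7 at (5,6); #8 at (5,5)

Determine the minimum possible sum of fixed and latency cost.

Open {C, D}: assign each demand point to its cheapest open site.
  #1→C 1, #2→D 3, #3→D 2, #4→C 3, #5→C 1, #6→C 2, #7→D 1, #8→D 1
  latency cost 14, fixed 9 → total 23.
Compare {C}: latency cost 22 + fixed 4 = 26.
Compare {B, D}: latency cost 16 + fixed 12 = 28.
Compare {A, D}: latency cost 16 + fixed 13 = 29.
All other subsets cost ≥ 26. Minimum total cost: 23.

23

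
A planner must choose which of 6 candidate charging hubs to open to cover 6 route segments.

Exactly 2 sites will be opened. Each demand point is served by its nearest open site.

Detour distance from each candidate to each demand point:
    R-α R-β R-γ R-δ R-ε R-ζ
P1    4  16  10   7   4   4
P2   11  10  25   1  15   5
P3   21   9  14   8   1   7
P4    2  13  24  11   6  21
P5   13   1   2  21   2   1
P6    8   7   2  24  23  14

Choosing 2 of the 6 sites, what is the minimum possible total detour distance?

17

Open {P1, P5}.
  R-α→P1 4, R-β→P5 1, R-γ→P5 2, R-δ→P1 7, R-ε→P5 2, R-ζ→P5 1  ⇒ total 17.
Compare {P2, P5}: total 18.
Compare {P4, P5}: total 19.
No size-2 selection does better; minimum is 17.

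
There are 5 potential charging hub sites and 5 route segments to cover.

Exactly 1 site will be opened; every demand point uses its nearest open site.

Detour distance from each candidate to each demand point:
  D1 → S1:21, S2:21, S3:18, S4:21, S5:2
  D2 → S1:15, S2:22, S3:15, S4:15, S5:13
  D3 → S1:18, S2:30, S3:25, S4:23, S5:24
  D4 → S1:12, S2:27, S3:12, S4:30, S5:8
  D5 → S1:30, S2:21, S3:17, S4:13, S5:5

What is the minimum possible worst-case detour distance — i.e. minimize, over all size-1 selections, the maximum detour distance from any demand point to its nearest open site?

Open {D1}.
  Farthest demand point is S1 at detour distance 21 (to D1); all others are ≤ 21.
With {D2} the worst case is 22.
With {D3} the worst case is 30.
No size-1 selection achieves below 21.

21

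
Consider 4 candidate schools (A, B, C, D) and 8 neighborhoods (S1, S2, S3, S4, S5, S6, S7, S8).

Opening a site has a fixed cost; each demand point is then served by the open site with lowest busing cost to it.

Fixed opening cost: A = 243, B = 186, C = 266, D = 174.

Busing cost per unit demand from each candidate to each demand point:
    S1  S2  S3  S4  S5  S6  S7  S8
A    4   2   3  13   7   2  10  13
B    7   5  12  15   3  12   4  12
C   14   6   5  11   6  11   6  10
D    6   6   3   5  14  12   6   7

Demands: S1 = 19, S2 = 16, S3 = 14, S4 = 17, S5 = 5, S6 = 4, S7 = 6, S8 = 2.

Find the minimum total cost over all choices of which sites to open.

Open {D}: assign each demand point to its cheapest open site.
  S1→D 19×6=114, S2→D 16×6=96, S3→D 14×3=42, S4→D 17×5=85, S5→D 5×14=70, S6→D 4×12=48, S7→D 6×6=36, S8→D 2×7=14
  busing cost 505, fixed 174 → total 679.
Compare {A}: busing cost 500 + fixed 243 = 743.
Compare {A, D}: busing cost 328 + fixed 417 = 745.
Compare {B, D}: busing cost 422 + fixed 360 = 782.
All other subsets cost ≥ 743. Minimum total cost: 679.

679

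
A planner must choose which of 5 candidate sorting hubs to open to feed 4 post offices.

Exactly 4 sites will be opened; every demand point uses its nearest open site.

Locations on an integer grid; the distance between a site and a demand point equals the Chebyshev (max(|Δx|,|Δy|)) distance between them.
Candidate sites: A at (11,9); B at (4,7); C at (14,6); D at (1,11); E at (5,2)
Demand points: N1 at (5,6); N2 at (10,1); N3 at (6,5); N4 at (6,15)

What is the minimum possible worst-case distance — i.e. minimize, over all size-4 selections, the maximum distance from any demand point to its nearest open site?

5

Open {A, B, C, D}.
  Farthest demand point is N2 at distance 5 (to C); all others are ≤ 5.
With {A, B, D, E} the worst case is 5.
With {A, C, D, E} the worst case is 5.
No size-4 selection achieves below 5.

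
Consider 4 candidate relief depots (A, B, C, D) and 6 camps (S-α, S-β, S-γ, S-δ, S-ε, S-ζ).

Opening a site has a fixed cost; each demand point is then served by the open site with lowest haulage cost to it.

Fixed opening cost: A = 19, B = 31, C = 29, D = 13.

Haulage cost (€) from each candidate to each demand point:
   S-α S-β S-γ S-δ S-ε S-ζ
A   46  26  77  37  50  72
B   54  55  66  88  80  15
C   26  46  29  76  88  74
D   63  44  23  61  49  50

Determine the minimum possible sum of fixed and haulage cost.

Open {A, B, D}: assign each demand point to its cheapest open site.
  S-α→A 46, S-β→A 26, S-γ→D 23, S-δ→A 37, S-ε→D 49, S-ζ→B 15
  haulage cost 196, fixed 63 → total 259.
Compare {A, B, C}: haulage cost 183 + fixed 79 = 262.
Compare {A, D}: haulage cost 231 + fixed 32 = 263.
Compare {A, B, C, D}: haulage cost 176 + fixed 92 = 268.
All other subsets cost ≥ 262. Minimum total cost: 259.

259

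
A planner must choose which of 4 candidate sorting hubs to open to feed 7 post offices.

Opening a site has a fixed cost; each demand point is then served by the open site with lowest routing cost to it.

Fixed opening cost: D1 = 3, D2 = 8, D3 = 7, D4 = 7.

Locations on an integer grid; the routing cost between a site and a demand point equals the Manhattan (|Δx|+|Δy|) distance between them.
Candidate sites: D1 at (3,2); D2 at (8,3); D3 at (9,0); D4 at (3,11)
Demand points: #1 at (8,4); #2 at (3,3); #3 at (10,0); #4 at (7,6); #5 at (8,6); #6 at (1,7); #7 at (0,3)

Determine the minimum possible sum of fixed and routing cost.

36

Open {D1, D2}: assign each demand point to its cheapest open site.
  #1→D2 1, #2→D1 1, #3→D2 5, #4→D2 4, #5→D2 3, #6→D1 7, #7→D1 4
  routing cost 25, fixed 11 → total 36.
Compare {D1, D2, D3}: routing cost 21 + fixed 18 = 39.
Compare {D1, D2, D4}: routing cost 24 + fixed 18 = 42.
Compare {D1, D3}: routing cost 33 + fixed 10 = 43.
All other subsets cost ≥ 39. Minimum total cost: 36.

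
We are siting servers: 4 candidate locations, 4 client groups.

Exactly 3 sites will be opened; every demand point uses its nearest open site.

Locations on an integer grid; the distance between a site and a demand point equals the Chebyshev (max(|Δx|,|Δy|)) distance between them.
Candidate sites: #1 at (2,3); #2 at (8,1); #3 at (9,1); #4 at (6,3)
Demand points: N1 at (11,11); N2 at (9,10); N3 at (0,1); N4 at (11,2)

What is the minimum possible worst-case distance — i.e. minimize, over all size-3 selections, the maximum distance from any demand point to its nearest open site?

8

Open {#1, #2, #4}.
  Farthest demand point is N1 at distance 8 (to #4); all others are ≤ 8.
With {#1, #3, #4} the worst case is 8.
With {#2, #3, #4} the worst case is 8.
No size-3 selection achieves below 8.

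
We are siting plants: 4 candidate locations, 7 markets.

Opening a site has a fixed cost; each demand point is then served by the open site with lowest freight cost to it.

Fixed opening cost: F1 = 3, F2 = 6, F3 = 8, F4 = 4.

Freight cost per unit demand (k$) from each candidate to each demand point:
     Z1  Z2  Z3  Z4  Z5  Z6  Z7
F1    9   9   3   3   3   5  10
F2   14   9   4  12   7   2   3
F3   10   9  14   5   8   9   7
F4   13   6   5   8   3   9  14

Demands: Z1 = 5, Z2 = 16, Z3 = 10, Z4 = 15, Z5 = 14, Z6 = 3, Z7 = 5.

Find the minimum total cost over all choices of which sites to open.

Open {F1, F2, F4}: assign each demand point to its cheapest open site.
  Z1→F1 5×9=45, Z2→F4 16×6=96, Z3→F1 10×3=30, Z4→F1 15×3=45, Z5→F1 14×3=42, Z6→F2 3×2=6, Z7→F2 5×3=15
  freight cost 279, fixed 13 → total 292.
Compare {F1, F2, F3, F4}: freight cost 279 + fixed 21 = 300.
Compare {F1, F3, F4}: freight cost 308 + fixed 15 = 323.
Compare {F1, F4}: freight cost 323 + fixed 7 = 330.
All other subsets cost ≥ 300. Minimum total cost: 292.

292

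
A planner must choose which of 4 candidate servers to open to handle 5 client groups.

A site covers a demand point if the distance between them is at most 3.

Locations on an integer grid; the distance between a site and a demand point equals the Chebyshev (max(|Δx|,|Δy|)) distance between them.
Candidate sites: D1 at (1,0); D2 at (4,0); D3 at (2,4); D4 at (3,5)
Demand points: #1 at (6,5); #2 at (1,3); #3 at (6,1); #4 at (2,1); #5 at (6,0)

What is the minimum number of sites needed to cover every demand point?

2

Coverage sets (demand points within 3 of each site):
  D1: {#2, #4}
  D2: {#2, #3, #4, #5}
  D3: {#2, #4}
  D4: {#1, #2}
No single site covers all 5 demand points.
But {D2, D4} covers everything, so the minimum is 2.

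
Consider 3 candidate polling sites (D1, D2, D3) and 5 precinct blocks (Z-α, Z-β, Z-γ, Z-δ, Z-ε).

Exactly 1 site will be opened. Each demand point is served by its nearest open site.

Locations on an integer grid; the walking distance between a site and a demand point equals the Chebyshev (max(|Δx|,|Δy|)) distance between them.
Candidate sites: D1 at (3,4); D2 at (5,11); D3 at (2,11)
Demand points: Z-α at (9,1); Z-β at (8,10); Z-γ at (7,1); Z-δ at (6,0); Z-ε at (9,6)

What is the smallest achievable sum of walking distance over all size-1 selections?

Open {D1}.
  Z-α→D1 6, Z-β→D1 6, Z-γ→D1 4, Z-δ→D1 4, Z-ε→D1 6  ⇒ total 26.
Compare {D2}: total 39.
Compare {D3}: total 44.

26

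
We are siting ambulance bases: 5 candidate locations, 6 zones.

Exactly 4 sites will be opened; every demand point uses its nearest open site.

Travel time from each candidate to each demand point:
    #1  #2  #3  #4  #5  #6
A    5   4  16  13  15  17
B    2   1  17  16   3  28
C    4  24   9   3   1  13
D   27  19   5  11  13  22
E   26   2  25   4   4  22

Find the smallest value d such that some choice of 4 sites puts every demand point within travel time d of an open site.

Open {A, B, C, D}.
  Farthest demand point is #6 at travel time 13 (to C); all others are ≤ 13.
With {A, B, C, E} the worst case is 13.
With {A, C, D, E} the worst case is 13.
No size-4 selection achieves below 13.

13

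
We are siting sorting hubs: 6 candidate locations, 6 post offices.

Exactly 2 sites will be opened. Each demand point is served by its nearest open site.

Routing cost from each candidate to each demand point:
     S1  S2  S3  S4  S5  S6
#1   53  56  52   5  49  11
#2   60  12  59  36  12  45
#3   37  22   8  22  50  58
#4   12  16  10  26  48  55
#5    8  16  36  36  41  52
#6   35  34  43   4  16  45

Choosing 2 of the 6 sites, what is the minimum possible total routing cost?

102

Open {#1, #4}.
  S1→#4 12, S2→#4 16, S3→#4 10, S4→#1 5, S5→#4 48, S6→#1 11  ⇒ total 102.
Compare {#4, #6}: total 103.
Compare {#1, #5}: total 117.
No size-2 selection does better; minimum is 102.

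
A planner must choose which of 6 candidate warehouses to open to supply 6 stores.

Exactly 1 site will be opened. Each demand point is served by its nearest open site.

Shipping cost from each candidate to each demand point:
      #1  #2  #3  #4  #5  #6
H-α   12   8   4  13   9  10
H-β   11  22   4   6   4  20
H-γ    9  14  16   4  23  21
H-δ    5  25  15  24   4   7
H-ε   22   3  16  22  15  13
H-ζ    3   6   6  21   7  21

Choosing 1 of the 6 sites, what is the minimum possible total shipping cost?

56

Open {H-α}.
  #1→H-α 12, #2→H-α 8, #3→H-α 4, #4→H-α 13, #5→H-α 9, #6→H-α 10  ⇒ total 56.
Compare {H-ζ}: total 64.
Compare {H-β}: total 67.
No size-1 selection does better; minimum is 56.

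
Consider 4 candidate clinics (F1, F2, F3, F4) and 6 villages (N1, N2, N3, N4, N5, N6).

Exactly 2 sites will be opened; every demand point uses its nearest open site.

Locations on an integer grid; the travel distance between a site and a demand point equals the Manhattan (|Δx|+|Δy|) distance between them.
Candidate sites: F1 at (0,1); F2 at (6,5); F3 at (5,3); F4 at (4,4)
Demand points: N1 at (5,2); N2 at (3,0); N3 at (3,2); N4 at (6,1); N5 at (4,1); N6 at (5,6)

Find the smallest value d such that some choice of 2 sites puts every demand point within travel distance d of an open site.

Open {F1, F2}.
  Farthest demand point is N1 at travel distance 4 (to F2); all others are ≤ 4.
With {F1, F3} the worst case is 4.
With {F1, F4} the worst case is 5.
No size-2 selection achieves below 4.

4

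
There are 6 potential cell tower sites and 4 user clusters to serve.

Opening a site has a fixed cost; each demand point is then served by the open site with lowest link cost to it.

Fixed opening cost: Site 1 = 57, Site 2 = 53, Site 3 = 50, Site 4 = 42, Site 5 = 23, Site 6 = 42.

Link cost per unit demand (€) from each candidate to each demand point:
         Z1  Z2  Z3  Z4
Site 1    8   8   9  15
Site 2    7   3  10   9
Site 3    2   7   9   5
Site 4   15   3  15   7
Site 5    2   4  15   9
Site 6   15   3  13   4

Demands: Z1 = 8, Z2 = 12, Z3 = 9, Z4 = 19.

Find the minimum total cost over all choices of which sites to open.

Open {Site 3, Site 6}: assign each demand point to its cheapest open site.
  Z1→Site 3 8×2=16, Z2→Site 6 12×3=36, Z3→Site 3 9×9=81, Z4→Site 6 19×4=76
  link cost 209, fixed 92 → total 301.
Compare {Site 5, Site 6}: link cost 245 + fixed 65 = 310.
Compare {Site 3, Site 5}: link cost 240 + fixed 73 = 313.
Compare {Site 3, Site 4}: link cost 228 + fixed 92 = 320.
All other subsets cost ≥ 310. Minimum total cost: 301.

301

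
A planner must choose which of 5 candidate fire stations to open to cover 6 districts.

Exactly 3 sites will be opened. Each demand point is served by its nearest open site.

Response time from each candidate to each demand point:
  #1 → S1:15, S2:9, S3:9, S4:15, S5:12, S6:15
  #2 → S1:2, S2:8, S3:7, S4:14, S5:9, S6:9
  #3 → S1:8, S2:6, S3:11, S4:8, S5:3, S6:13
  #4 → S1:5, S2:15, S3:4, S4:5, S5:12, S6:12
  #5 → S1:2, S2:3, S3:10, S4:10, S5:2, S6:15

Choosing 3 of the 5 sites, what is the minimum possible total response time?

25

Open {#2, #4, #5}.
  S1→#2 2, S2→#5 3, S3→#4 4, S4→#4 5, S5→#5 2, S6→#2 9  ⇒ total 25.
Compare {#1, #4, #5}: total 28.
Compare {#3, #4, #5}: total 28.
No size-3 selection does better; minimum is 25.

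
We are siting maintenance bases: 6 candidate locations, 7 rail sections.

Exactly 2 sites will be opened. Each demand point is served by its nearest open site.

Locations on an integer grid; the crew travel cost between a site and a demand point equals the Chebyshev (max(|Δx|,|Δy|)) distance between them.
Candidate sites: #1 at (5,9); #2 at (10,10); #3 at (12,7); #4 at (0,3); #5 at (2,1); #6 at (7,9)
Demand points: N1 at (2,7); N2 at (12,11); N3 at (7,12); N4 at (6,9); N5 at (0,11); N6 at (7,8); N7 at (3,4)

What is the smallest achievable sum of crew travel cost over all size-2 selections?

Open {#1, #2}.
  N1→#1 3, N2→#2 2, N3→#1 3, N4→#1 1, N5→#1 5, N6→#1 2, N7→#1 5  ⇒ total 21.
Compare {#1, #3}: total 23.
Compare {#1, #6}: total 23.
No size-2 selection does better; minimum is 21.

21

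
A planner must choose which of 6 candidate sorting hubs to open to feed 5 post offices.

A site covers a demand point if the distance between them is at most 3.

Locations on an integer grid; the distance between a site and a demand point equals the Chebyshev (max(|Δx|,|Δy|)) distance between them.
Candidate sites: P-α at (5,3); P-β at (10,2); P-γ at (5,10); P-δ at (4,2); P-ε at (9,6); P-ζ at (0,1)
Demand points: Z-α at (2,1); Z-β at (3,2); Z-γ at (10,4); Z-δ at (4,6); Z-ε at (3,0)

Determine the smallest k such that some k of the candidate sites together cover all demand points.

2

Coverage sets (demand points within 3 of each site):
  P-α: {Z-α, Z-β, Z-δ, Z-ε}
  P-β: {Z-γ}
  P-γ: {}
  P-δ: {Z-α, Z-β, Z-ε}
  P-ε: {Z-γ}
  P-ζ: {Z-α, Z-β, Z-ε}
No single site covers all 5 demand points.
But {P-α, P-β} covers everything, so the minimum is 2.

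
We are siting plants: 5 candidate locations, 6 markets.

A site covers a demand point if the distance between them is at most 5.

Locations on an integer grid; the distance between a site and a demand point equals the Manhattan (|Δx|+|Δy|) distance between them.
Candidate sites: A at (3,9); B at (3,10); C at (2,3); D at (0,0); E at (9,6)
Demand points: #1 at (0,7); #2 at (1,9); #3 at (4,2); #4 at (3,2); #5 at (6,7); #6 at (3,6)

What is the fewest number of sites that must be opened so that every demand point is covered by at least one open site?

2

Coverage sets (demand points within 5 of each site):
  A: {#1, #2, #5, #6}
  B: {#2, #6}
  C: {#3, #4, #6}
  D: {#4}
  E: {#5}
No single site covers all 6 demand points.
But {A, C} covers everything, so the minimum is 2.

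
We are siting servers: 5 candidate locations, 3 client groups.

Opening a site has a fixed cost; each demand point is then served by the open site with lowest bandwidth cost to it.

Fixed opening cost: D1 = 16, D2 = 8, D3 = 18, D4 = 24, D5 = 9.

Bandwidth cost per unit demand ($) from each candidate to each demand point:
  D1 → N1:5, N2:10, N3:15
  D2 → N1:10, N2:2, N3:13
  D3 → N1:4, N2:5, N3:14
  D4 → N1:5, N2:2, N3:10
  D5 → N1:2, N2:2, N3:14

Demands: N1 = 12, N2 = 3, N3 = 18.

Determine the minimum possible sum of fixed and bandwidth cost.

Open {D4, D5}: assign each demand point to its cheapest open site.
  N1→D5 12×2=24, N2→D4 3×2=6, N3→D4 18×10=180
  bandwidth cost 210, fixed 33 → total 243.
Compare {D2, D4, D5}: bandwidth cost 210 + fixed 41 = 251.
Compare {D1, D4, D5}: bandwidth cost 210 + fixed 49 = 259.
Compare {D3, D4, D5}: bandwidth cost 210 + fixed 51 = 261.
All other subsets cost ≥ 251. Minimum total cost: 243.

243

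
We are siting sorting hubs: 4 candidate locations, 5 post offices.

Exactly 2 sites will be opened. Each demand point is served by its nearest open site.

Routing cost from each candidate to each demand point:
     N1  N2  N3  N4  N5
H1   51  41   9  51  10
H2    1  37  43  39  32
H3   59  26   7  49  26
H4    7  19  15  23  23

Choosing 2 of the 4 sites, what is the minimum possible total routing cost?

Open {H1, H4}.
  N1→H4 7, N2→H4 19, N3→H1 9, N4→H4 23, N5→H1 10  ⇒ total 68.
Compare {H3, H4}: total 79.
Compare {H2, H4}: total 81.
No size-2 selection does better; minimum is 68.

68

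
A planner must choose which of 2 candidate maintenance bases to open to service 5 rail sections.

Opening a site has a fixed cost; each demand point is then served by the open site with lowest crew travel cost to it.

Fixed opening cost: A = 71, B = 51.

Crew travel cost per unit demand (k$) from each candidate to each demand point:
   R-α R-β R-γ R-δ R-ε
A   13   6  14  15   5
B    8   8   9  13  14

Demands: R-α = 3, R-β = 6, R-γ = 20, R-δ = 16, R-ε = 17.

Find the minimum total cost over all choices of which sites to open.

655

Open {A, B}: assign each demand point to its cheapest open site.
  R-α→B 3×8=24, R-β→A 6×6=36, R-γ→B 20×9=180, R-δ→B 16×13=208, R-ε→A 17×5=85
  crew travel cost 533, fixed 122 → total 655.
Compare {B}: crew travel cost 698 + fixed 51 = 749.
Compare {A}: crew travel cost 680 + fixed 71 = 751.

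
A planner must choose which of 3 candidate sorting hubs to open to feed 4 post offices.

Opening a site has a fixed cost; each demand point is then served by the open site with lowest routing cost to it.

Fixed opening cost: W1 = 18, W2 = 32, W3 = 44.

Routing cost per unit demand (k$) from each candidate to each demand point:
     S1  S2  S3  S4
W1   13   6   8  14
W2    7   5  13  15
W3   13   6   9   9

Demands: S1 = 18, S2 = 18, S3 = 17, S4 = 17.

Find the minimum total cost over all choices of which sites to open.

Open {W2, W3}: assign each demand point to its cheapest open site.
  S1→W2 18×7=126, S2→W2 18×5=90, S3→W3 17×9=153, S4→W3 17×9=153
  routing cost 522, fixed 76 → total 598.
Compare {W1, W2, W3}: routing cost 505 + fixed 94 = 599.
Compare {W1, W2}: routing cost 590 + fixed 50 = 640.
Compare {W3}: routing cost 648 + fixed 44 = 692.
All other subsets cost ≥ 599. Minimum total cost: 598.

598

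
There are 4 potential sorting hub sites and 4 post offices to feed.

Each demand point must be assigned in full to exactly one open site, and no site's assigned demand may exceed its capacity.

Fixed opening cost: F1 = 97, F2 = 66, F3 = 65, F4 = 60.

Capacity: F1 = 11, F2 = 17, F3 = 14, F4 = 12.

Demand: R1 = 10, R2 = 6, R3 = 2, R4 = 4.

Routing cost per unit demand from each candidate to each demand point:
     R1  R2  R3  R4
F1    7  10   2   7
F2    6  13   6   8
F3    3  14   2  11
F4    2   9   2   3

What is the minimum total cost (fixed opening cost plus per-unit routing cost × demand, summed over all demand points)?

225

Open {F3, F4}; cheapest assignment that respects the capacities:
  F3 (cap 14, load 12): R1, R3 — cost 10×3 + 2×2 = 34
  F4 (cap 12, load 10): R2, R4 — cost 6×9 + 4×3 = 66
  Shipping 100, fixed 125 → total 225.
  Any other capacity-feasible assignment to {F3, F4} ships for at least 100.
Compare {F2, F4}: its best feasible assignment gives total 256.
Compare {F1, F4}: its best feasible assignment gives total 269.
Every other set of open sites that can feasibly serve all demand totals ≥ 256 even under its best assignment. Minimum: 225.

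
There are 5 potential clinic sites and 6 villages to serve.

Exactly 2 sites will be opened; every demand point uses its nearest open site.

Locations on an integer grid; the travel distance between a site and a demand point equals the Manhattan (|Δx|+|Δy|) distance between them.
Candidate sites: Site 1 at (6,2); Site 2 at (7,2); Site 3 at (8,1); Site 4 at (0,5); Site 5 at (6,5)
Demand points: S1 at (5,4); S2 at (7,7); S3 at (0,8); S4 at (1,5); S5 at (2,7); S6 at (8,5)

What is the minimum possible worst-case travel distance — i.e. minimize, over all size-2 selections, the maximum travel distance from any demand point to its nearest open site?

Open {Site 4, Site 5}.
  Farthest demand point is S5 at travel distance 4 (to Site 4); all others are ≤ 4.
With {Site 2, Site 4} the worst case is 5.
With {Site 1, Site 4} the worst case is 6.
No size-2 selection achieves below 4.

4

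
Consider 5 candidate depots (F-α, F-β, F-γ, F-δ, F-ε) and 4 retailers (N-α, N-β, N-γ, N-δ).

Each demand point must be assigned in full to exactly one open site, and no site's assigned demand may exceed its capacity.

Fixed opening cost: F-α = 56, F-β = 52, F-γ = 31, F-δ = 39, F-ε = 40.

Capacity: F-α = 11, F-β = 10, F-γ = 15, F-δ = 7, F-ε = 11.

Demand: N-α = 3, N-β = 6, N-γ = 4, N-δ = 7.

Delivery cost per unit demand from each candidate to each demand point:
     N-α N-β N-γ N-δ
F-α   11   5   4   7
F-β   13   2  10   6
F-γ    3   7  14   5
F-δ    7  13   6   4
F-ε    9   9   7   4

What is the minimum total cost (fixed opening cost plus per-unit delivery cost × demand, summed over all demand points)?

177

Open {F-α, F-γ}; cheapest assignment that respects the capacities:
  F-α (cap 11, load 10): N-β, N-γ — cost 6×5 + 4×4 = 46
  F-γ (cap 15, load 10): N-α, N-δ — cost 3×3 + 7×5 = 44
  Shipping 90, fixed 87 → total 177.
  Any other capacity-feasible assignment to {F-α, F-γ} ships for at least 90.
Compare {F-γ, F-ε}: its best feasible assignment gives total 178.
Compare {F-β, F-γ}: its best feasible assignment gives total 179.
Every other set of open sites that can feasibly serve all demand totals ≥ 178 even under its best assignment. Minimum: 177.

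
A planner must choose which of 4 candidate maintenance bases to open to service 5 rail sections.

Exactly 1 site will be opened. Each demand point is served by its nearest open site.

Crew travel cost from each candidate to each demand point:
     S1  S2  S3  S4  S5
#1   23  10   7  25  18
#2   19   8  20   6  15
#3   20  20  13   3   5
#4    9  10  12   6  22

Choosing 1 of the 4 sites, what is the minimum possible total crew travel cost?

59

Open {#4}.
  S1→#4 9, S2→#4 10, S3→#4 12, S4→#4 6, S5→#4 22  ⇒ total 59.
Compare {#3}: total 61.
Compare {#2}: total 68.
No size-1 selection does better; minimum is 59.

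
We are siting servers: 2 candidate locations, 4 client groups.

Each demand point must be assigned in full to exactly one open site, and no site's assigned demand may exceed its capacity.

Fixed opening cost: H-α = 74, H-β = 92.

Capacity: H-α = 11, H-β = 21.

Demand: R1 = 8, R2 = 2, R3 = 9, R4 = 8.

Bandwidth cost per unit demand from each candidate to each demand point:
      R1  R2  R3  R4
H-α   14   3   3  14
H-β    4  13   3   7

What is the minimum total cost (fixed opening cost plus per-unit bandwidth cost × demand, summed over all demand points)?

Open {H-α, H-β}; cheapest assignment that respects the capacities:
  H-α (cap 11, load 11): R2, R3 — cost 2×3 + 9×3 = 33
  H-β (cap 21, load 16): R1, R4 — cost 8×4 + 8×7 = 88
  Shipping 121, fixed 166 → total 287.
  Any other capacity-feasible assignment to {H-α, H-β} ships for at least 121.
Total demand is 27 and no other set of sites has combined capacity ≥ 27, so {H-α, H-β} is the only feasible choice of open sites. Minimum: 287.

287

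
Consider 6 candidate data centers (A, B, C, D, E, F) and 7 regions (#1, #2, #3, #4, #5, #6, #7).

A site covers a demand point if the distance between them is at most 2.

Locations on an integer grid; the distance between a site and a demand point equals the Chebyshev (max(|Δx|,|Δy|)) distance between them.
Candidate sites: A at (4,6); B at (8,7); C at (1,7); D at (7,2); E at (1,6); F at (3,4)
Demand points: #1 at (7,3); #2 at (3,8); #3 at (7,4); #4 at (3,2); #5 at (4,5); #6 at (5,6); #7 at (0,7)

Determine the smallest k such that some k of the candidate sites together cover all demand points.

3

Coverage sets (demand points within 2 of each site):
  A: {#2, #5, #6}
  B: {}
  C: {#2, #7}
  D: {#1, #3}
  E: {#2, #7}
  F: {#4, #5, #6}
No 2 sites suffice: every size-2 union leaves at least one demand point uncovered.
But {C, D, F} covers everything, so the minimum is 3.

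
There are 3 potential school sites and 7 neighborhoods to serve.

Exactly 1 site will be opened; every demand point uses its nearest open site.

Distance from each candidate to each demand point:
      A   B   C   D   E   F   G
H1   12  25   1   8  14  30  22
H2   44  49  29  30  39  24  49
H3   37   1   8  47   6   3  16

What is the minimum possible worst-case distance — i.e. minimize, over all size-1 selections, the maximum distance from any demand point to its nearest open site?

Open {H1}.
  Farthest demand point is F at distance 30 (to H1); all others are ≤ 30.
With {H3} the worst case is 47.
With {H2} the worst case is 49.
No size-1 selection achieves below 30.

30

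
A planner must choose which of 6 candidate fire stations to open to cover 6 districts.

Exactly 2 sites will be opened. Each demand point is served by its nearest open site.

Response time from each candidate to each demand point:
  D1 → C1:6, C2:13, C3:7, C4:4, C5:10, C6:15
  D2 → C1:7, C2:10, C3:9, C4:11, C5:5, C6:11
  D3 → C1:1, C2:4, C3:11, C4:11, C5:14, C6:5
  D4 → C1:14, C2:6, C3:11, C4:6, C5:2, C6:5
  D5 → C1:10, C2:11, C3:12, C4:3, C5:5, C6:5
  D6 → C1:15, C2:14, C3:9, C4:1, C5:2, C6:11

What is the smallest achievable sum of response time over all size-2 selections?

22

Open {D3, D6}.
  C1→D3 1, C2→D3 4, C3→D6 9, C4→D6 1, C5→D6 2, C6→D3 5  ⇒ total 22.
Compare {D3, D4}: total 29.
Compare {D3, D5}: total 29.
No size-2 selection does better; minimum is 22.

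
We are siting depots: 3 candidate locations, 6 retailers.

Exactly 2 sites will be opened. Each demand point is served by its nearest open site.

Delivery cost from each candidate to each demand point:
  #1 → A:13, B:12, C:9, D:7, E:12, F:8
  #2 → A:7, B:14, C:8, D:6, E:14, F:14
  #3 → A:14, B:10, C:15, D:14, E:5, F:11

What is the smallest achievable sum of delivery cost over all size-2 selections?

Open {#2, #3}.
  A→#2 7, B→#3 10, C→#2 8, D→#2 6, E→#3 5, F→#3 11  ⇒ total 47.
Compare {#1, #3}: total 52.
Compare {#1, #2}: total 53.

47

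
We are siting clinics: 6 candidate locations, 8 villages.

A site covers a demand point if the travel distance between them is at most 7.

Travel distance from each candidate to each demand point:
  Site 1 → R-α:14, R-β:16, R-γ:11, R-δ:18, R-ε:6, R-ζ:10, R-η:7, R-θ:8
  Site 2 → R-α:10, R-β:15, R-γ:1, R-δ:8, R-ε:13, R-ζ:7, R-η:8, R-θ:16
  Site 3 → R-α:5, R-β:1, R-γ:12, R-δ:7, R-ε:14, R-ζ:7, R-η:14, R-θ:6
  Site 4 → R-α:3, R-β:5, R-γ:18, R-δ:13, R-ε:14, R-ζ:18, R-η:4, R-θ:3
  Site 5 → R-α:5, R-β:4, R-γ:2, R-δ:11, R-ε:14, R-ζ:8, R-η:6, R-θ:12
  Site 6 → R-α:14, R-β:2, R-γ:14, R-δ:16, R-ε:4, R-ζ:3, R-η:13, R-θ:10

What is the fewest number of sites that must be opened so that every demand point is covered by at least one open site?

Coverage sets (demand points within 7 of each site):
  Site 1: {R-ε, R-η}
  Site 2: {R-γ, R-ζ}
  Site 3: {R-α, R-β, R-δ, R-ζ, R-θ}
  Site 4: {R-α, R-β, R-η, R-θ}
  Site 5: {R-α, R-β, R-γ, R-η}
  Site 6: {R-β, R-ε, R-ζ}
No 2 sites suffice: every size-2 union leaves at least one demand point uncovered.
But {Site 1, Site 2, Site 3} covers everything, so the minimum is 3.

3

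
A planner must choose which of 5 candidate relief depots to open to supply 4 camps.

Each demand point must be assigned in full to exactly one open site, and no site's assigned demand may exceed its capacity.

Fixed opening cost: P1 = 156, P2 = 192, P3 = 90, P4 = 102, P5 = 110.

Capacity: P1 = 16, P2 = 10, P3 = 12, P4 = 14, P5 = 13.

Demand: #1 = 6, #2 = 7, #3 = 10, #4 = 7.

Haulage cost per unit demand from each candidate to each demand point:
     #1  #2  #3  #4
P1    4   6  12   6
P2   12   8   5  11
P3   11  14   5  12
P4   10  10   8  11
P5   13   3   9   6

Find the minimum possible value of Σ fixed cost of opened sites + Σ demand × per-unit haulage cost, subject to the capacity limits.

Open {P1, P3, P5}; cheapest assignment that respects the capacities:
  P1 (cap 16, load 13): #1, #4 — cost 6×4 + 7×6 = 66
  P3 (cap 12, load 10): #3 — cost 10×5 = 50
  P5 (cap 13, load 7): #2 — cost 7×3 = 21
  Shipping 137, fixed 356 → total 493.
  Any other capacity-feasible assignment to {P1, P3, P5} ships for at least 137.
Compare {P3, P4, P5}: its best feasible assignment gives total 510.
Compare {P1, P3, P4}: its best feasible assignment gives total 534.
Every other set of open sites that can feasibly serve all demand totals ≥ 510 even under its best assignment. Minimum: 493.

493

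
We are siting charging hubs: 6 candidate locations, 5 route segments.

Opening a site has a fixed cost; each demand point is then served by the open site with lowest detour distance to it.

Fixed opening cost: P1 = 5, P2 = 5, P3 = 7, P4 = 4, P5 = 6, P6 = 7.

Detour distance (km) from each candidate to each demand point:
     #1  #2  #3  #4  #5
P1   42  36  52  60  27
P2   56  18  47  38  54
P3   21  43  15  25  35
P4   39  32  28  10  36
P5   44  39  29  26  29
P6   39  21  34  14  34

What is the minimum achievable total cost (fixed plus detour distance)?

112

Open {P1, P2, P3, P4}: assign each demand point to its cheapest open site.
  #1→P3 21, #2→P2 18, #3→P3 15, #4→P4 10, #5→P1 27
  detour distance 91, fixed 21 → total 112.
Compare {P2, P3, P4}: detour distance 99 + fixed 16 = 115.
Compare {P2, P3, P4, P5}: detour distance 93 + fixed 22 = 115.
Compare {P1, P3, P6}: detour distance 98 + fixed 19 = 117.
All other subsets cost ≥ 115. Minimum total cost: 112.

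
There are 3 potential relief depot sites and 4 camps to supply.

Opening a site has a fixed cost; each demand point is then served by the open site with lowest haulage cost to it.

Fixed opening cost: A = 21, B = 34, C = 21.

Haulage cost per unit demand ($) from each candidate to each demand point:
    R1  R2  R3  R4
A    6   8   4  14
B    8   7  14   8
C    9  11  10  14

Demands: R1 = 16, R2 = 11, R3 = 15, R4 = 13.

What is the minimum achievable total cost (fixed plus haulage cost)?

392

Open {A, B}: assign each demand point to its cheapest open site.
  R1→A 16×6=96, R2→B 11×7=77, R3→A 15×4=60, R4→B 13×8=104
  haulage cost 337, fixed 55 → total 392.
Compare {A, B, C}: haulage cost 337 + fixed 76 = 413.
Compare {A}: haulage cost 426 + fixed 21 = 447.
Compare {A, C}: haulage cost 426 + fixed 42 = 468.
All other subsets cost ≥ 413. Minimum total cost: 392.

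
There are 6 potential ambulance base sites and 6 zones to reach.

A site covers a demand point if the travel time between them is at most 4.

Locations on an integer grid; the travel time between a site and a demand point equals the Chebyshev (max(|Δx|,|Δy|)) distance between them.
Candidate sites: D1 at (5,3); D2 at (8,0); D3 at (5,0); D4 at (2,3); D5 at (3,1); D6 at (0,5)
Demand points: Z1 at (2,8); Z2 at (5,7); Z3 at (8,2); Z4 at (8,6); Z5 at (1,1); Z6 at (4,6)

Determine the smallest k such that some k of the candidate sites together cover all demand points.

Coverage sets (demand points within 4 of each site):
  D1: {Z2, Z3, Z4, Z5, Z6}
  D2: {Z3}
  D3: {Z3, Z5}
  D4: {Z2, Z5, Z6}
  D5: {Z5}
  D6: {Z1, Z5, Z6}
No single site covers all 6 demand points.
But {D1, D6} covers everything, so the minimum is 2.

2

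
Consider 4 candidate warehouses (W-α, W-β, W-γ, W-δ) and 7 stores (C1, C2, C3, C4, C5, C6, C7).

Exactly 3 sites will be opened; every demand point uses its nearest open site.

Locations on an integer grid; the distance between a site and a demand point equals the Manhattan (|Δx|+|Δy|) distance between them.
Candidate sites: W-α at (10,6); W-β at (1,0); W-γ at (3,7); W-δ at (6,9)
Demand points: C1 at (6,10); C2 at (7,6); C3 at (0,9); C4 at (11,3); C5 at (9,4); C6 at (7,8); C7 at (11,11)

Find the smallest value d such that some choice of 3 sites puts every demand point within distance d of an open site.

6

Open {W-α, W-β, W-γ}.
  Farthest demand point is C1 at distance 6 (to W-γ); all others are ≤ 6.
With {W-α, W-β, W-δ} the worst case is 6.
With {W-α, W-γ, W-δ} the worst case is 6.
No size-3 selection achieves below 6.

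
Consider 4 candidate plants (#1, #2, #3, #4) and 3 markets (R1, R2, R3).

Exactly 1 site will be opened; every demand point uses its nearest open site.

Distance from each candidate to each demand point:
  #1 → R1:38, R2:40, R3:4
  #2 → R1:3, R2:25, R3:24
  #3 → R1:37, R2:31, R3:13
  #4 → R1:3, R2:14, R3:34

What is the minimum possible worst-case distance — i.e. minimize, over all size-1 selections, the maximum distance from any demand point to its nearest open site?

25

Open {#2}.
  Farthest demand point is R2 at distance 25 (to #2); all others are ≤ 25.
With {#4} the worst case is 34.
With {#3} the worst case is 37.
No size-1 selection achieves below 25.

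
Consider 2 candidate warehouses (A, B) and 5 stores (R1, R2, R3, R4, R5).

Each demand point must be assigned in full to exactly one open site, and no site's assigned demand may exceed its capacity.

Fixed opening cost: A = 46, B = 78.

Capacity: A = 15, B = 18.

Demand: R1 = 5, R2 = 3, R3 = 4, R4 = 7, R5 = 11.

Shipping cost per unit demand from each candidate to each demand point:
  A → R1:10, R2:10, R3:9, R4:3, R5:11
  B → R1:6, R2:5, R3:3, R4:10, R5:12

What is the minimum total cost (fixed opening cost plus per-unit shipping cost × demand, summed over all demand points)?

354

Open {A, B}; cheapest assignment that respects the capacities:
  A (cap 15, load 12): R1, R4 — cost 5×10 + 7×3 = 71
  B (cap 18, load 18): R2, R3, R5 — cost 3×5 + 4×3 + 11×12 = 159
  Shipping 230, fixed 124 → total 354.
  Any other capacity-feasible assignment to {A, B} ships for at least 230.
Total demand is 30 and no other set of sites has combined capacity ≥ 30, so {A, B} is the only feasible choice of open sites. Minimum: 354.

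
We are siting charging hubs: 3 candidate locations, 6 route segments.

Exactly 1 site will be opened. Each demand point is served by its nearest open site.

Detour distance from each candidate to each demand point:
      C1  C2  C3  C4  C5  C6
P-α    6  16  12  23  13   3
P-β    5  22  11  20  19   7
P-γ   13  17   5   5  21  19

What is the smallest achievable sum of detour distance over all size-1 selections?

Open {P-α}.
  C1→P-α 6, C2→P-α 16, C3→P-α 12, C4→P-α 23, C5→P-α 13, C6→P-α 3  ⇒ total 73.
Compare {P-γ}: total 80.
Compare {P-β}: total 84.

73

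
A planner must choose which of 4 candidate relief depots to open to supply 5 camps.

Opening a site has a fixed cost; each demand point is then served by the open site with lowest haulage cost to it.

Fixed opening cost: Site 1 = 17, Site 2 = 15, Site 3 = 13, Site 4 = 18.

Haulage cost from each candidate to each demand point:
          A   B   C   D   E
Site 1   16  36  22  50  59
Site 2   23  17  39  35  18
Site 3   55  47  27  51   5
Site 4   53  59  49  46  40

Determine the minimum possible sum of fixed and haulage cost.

Open {Site 2, Site 3}: assign each demand point to its cheapest open site.
  A→Site 2 23, B→Site 2 17, C→Site 3 27, D→Site 2 35, E→Site 3 5
  haulage cost 107, fixed 28 → total 135.
Compare {Site 1, Site 2}: haulage cost 108 + fixed 32 = 140.
Compare {Site 1, Site 2, Site 3}: haulage cost 95 + fixed 45 = 140.
Compare {Site 2}: haulage cost 132 + fixed 15 = 147.
All other subsets cost ≥ 140. Minimum total cost: 135.

135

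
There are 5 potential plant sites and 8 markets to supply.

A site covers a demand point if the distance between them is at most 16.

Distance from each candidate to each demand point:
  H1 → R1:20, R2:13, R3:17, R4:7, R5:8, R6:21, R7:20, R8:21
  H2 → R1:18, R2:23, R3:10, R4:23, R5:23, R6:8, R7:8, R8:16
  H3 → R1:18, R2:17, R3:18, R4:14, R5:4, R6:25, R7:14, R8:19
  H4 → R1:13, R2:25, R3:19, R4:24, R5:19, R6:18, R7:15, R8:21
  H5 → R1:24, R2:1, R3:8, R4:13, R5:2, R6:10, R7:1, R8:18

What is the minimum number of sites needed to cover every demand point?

3

Coverage sets (demand points within 16 of each site):
  H1: {R2, R4, R5}
  H2: {R3, R6, R7, R8}
  H3: {R4, R5, R7}
  H4: {R1, R7}
  H5: {R2, R3, R4, R5, R6, R7}
No 2 sites suffice: every size-2 union leaves at least one demand point uncovered.
But {H1, H2, H4} covers everything, so the minimum is 3.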